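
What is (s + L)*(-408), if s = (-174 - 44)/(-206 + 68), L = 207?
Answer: -1957312/23 ≈ -85101.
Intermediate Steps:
s = 109/69 (s = -218/(-138) = -218*(-1/138) = 109/69 ≈ 1.5797)
(s + L)*(-408) = (109/69 + 207)*(-408) = (14392/69)*(-408) = -1957312/23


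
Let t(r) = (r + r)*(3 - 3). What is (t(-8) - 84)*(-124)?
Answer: 10416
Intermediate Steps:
t(r) = 0 (t(r) = (2*r)*0 = 0)
(t(-8) - 84)*(-124) = (0 - 84)*(-124) = -84*(-124) = 10416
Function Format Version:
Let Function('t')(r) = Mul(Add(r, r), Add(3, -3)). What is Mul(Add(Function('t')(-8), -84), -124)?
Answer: 10416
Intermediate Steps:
Function('t')(r) = 0 (Function('t')(r) = Mul(Mul(2, r), 0) = 0)
Mul(Add(Function('t')(-8), -84), -124) = Mul(Add(0, -84), -124) = Mul(-84, -124) = 10416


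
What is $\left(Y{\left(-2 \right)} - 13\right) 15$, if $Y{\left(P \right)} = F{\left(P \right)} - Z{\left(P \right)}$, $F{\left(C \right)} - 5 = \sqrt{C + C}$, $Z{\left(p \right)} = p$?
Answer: $-90 + 30 i \approx -90.0 + 30.0 i$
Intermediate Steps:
$F{\left(C \right)} = 5 + \sqrt{2} \sqrt{C}$ ($F{\left(C \right)} = 5 + \sqrt{C + C} = 5 + \sqrt{2 C} = 5 + \sqrt{2} \sqrt{C}$)
$Y{\left(P \right)} = 5 - P + \sqrt{2} \sqrt{P}$ ($Y{\left(P \right)} = \left(5 + \sqrt{2} \sqrt{P}\right) - P = 5 - P + \sqrt{2} \sqrt{P}$)
$\left(Y{\left(-2 \right)} - 13\right) 15 = \left(\left(5 - -2 + \sqrt{2} \sqrt{-2}\right) - 13\right) 15 = \left(\left(5 + 2 + \sqrt{2} i \sqrt{2}\right) - 13\right) 15 = \left(\left(5 + 2 + 2 i\right) - 13\right) 15 = \left(\left(7 + 2 i\right) - 13\right) 15 = \left(-6 + 2 i\right) 15 = -90 + 30 i$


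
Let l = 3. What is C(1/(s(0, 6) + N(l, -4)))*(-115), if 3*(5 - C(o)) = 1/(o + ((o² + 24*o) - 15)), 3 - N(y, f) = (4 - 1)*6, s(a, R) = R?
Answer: -830530/1439 ≈ -577.16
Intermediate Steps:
N(y, f) = -15 (N(y, f) = 3 - (4 - 1)*6 = 3 - 3*6 = 3 - 1*18 = 3 - 18 = -15)
C(o) = 5 - 1/(3*(-15 + o² + 25*o)) (C(o) = 5 - 1/(3*(o + ((o² + 24*o) - 15))) = 5 - 1/(3*(o + (-15 + o² + 24*o))) = 5 - 1/(3*(-15 + o² + 25*o)))
C(1/(s(0, 6) + N(l, -4)))*(-115) = ((-226 + 15*(1/(6 - 15))² + 375/(6 - 15))/(3*(-15 + (1/(6 - 15))² + 25/(6 - 15))))*(-115) = ((-226 + 15*(1/(-9))² + 375/(-9))/(3*(-15 + (1/(-9))² + 25/(-9))))*(-115) = ((-226 + 15*(-⅑)² + 375*(-⅑))/(3*(-15 + (-⅑)² + 25*(-⅑))))*(-115) = ((-226 + 15*(1/81) - 125/3)/(3*(-15 + 1/81 - 25/9)))*(-115) = ((-226 + 5/27 - 125/3)/(3*(-1439/81)))*(-115) = ((⅓)*(-81/1439)*(-7222/27))*(-115) = (7222/1439)*(-115) = -830530/1439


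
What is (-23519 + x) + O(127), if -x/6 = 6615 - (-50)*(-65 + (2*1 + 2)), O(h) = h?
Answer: -44782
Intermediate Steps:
x = -21390 (x = -6*(6615 - (-50)*(-65 + (2*1 + 2))) = -6*(6615 - (-50)*(-65 + (2 + 2))) = -6*(6615 - (-50)*(-65 + 4)) = -6*(6615 - (-50)*(-61)) = -6*(6615 - 1*3050) = -6*(6615 - 3050) = -6*3565 = -21390)
(-23519 + x) + O(127) = (-23519 - 21390) + 127 = -44909 + 127 = -44782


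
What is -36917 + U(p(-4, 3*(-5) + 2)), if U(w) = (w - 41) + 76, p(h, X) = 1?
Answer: -36881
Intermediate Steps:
U(w) = 35 + w (U(w) = (-41 + w) + 76 = 35 + w)
-36917 + U(p(-4, 3*(-5) + 2)) = -36917 + (35 + 1) = -36917 + 36 = -36881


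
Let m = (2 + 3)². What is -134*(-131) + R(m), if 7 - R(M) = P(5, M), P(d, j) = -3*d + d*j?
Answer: 17451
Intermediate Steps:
m = 25 (m = 5² = 25)
R(M) = 22 - 5*M (R(M) = 7 - 5*(-3 + M) = 7 - (-15 + 5*M) = 7 + (15 - 5*M) = 22 - 5*M)
-134*(-131) + R(m) = -134*(-131) + (22 - 5*25) = 17554 + (22 - 125) = 17554 - 103 = 17451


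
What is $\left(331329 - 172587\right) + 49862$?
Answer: $208604$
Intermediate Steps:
$\left(331329 - 172587\right) + 49862 = 158742 + 49862 = 208604$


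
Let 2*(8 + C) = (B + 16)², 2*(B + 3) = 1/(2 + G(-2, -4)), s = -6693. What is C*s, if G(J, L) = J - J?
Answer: -17087229/32 ≈ -5.3398e+5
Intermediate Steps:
G(J, L) = 0
B = -11/4 (B = -3 + 1/(2*(2 + 0)) = -3 + (½)/2 = -3 + (½)*(½) = -3 + ¼ = -11/4 ≈ -2.7500)
C = 2553/32 (C = -8 + (-11/4 + 16)²/2 = -8 + (53/4)²/2 = -8 + (½)*(2809/16) = -8 + 2809/32 = 2553/32 ≈ 79.781)
C*s = (2553/32)*(-6693) = -17087229/32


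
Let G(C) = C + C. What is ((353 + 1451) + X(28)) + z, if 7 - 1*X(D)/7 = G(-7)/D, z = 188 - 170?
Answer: 3749/2 ≈ 1874.5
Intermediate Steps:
G(C) = 2*C
z = 18
X(D) = 49 + 98/D (X(D) = 49 - 7*2*(-7)/D = 49 - (-98)/D = 49 + 98/D)
((353 + 1451) + X(28)) + z = ((353 + 1451) + (49 + 98/28)) + 18 = (1804 + (49 + 98*(1/28))) + 18 = (1804 + (49 + 7/2)) + 18 = (1804 + 105/2) + 18 = 3713/2 + 18 = 3749/2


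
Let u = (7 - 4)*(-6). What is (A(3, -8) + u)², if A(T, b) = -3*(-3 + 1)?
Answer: 144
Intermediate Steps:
u = -18 (u = 3*(-6) = -18)
A(T, b) = 6 (A(T, b) = -3*(-2) = 6)
(A(3, -8) + u)² = (6 - 18)² = (-12)² = 144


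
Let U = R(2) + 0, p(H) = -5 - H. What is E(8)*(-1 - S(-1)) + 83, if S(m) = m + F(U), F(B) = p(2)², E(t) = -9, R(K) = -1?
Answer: 524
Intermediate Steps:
U = -1 (U = -1 + 0 = -1)
F(B) = 49 (F(B) = (-5 - 1*2)² = (-5 - 2)² = (-7)² = 49)
S(m) = 49 + m (S(m) = m + 49 = 49 + m)
E(8)*(-1 - S(-1)) + 83 = -9*(-1 - (49 - 1)) + 83 = -9*(-1 - 1*48) + 83 = -9*(-1 - 48) + 83 = -9*(-49) + 83 = 441 + 83 = 524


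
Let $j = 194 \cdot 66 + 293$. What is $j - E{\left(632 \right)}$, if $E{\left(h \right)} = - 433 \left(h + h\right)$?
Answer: $560409$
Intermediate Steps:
$E{\left(h \right)} = - 866 h$ ($E{\left(h \right)} = - 433 \cdot 2 h = - 866 h$)
$j = 13097$ ($j = 12804 + 293 = 13097$)
$j - E{\left(632 \right)} = 13097 - \left(-866\right) 632 = 13097 - -547312 = 13097 + 547312 = 560409$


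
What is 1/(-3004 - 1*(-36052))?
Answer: 1/33048 ≈ 3.0259e-5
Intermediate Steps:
1/(-3004 - 1*(-36052)) = 1/(-3004 + 36052) = 1/33048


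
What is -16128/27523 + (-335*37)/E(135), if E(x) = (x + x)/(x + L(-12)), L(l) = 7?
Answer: -4844731163/743121 ≈ -6519.4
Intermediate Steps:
E(x) = 2*x/(7 + x) (E(x) = (x + x)/(x + 7) = (2*x)/(7 + x) = 2*x/(7 + x))
-16128/27523 + (-335*37)/E(135) = -16128/27523 + (-335*37)/((2*135/(7 + 135))) = -16128*1/27523 - 12395/(2*135/142) = -16128/27523 - 12395/(2*135*(1/142)) = -16128/27523 - 12395/135/71 = -16128/27523 - 12395*71/135 = -16128/27523 - 176009/27 = -4844731163/743121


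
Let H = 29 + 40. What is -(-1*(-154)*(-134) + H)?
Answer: 20567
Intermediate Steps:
H = 69
-(-1*(-154)*(-134) + H) = -(-1*(-154)*(-134) + 69) = -(154*(-134) + 69) = -(-20636 + 69) = -1*(-20567) = 20567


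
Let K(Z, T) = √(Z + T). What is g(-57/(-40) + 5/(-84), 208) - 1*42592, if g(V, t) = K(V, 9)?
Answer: -42592 + √1828470/420 ≈ -42589.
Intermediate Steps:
K(Z, T) = √(T + Z)
g(V, t) = √(9 + V)
g(-57/(-40) + 5/(-84), 208) - 1*42592 = √(9 + (-57/(-40) + 5/(-84))) - 1*42592 = √(9 + (-57*(-1/40) + 5*(-1/84))) - 42592 = √(9 + (57/40 - 5/84)) - 42592 = √(9 + 1147/840) - 42592 = √(8707/840) - 42592 = √1828470/420 - 42592 = -42592 + √1828470/420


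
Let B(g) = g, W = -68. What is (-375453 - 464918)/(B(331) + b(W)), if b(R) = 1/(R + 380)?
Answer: -262195752/103273 ≈ -2538.9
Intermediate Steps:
b(R) = 1/(380 + R)
(-375453 - 464918)/(B(331) + b(W)) = (-375453 - 464918)/(331 + 1/(380 - 68)) = -840371/(331 + 1/312) = -840371/103273/312 = -840371*312/103273 = -262195752/103273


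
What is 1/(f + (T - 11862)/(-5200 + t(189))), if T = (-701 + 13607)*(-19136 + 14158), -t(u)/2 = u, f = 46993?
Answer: 2789/163192442 ≈ 1.7090e-5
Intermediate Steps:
t(u) = -2*u
T = -64246068 (T = 12906*(-4978) = -64246068)
1/(f + (T - 11862)/(-5200 + t(189))) = 1/(46993 + (-64246068 - 11862)/(-5200 - 2*189)) = 1/(46993 - 64257930/(-5200 - 378)) = 1/(46993 - 64257930/(-5578)) = 1/(46993 - 64257930*(-1/5578)) = 1/(46993 + 32128965/2789) = 1/(163192442/2789) = 2789/163192442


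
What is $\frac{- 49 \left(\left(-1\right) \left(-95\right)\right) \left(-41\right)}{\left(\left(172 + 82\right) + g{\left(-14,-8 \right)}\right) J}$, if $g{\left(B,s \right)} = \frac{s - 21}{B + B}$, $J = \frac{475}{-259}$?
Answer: $- \frac{393764}{965} \approx -408.05$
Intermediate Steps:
$J = - \frac{475}{259}$ ($J = 475 \left(- \frac{1}{259}\right) = - \frac{475}{259} \approx -1.834$)
$g{\left(B,s \right)} = \frac{-21 + s}{2 B}$
$\frac{- 49 \left(\left(-1\right) \left(-95\right)\right) \left(-41\right)}{\left(\left(172 + 82\right) + g{\left(-14,-8 \right)}\right) J} = \frac{- 49 \left(\left(-1\right) \left(-95\right)\right) \left(-41\right)}{\left(\left(172 + 82\right) + \frac{-21 - 8}{2 \left(-14\right)}\right) \left(- \frac{475}{259}\right)} = \frac{\left(-49\right) 95 \left(-41\right)}{\left(254 + \frac{1}{2} \left(- \frac{1}{14}\right) \left(-29\right)\right) \left(- \frac{475}{259}\right)} = \frac{\left(-4655\right) \left(-41\right)}{\left(254 + \frac{29}{28}\right) \left(- \frac{475}{259}\right)} = \frac{190855}{\frac{7141}{28} \left(- \frac{475}{259}\right)} = \frac{190855}{- \frac{91675}{196}} = 190855 \left(- \frac{196}{91675}\right) = - \frac{393764}{965}$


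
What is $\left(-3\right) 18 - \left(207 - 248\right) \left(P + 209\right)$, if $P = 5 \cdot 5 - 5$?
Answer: $9335$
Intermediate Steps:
$P = 20$ ($P = 25 - 5 = 20$)
$\left(-3\right) 18 - \left(207 - 248\right) \left(P + 209\right) = \left(-3\right) 18 - \left(207 - 248\right) \left(20 + 209\right) = -54 - \left(-41\right) 229 = -54 - -9389 = -54 + 9389 = 9335$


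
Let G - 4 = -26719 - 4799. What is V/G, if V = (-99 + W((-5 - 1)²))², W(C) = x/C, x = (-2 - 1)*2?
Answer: -50575/162072 ≈ -0.31205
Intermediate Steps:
x = -6 (x = -3*2 = -6)
W(C) = -6/C
G = -31514 (G = 4 + (-26719 - 4799) = 4 - 31518 = -31514)
V = 354025/36 (V = (-99 - 6/(-5 - 1)²)² = (-99 - 6/((-6)²))² = (-99 - 6/36)² = (-99 - 6*1/36)² = (-99 - ⅙)² = (-595/6)² = 354025/36 ≈ 9834.0)
V/G = (354025/36)/(-31514) = (354025/36)*(-1/31514) = -50575/162072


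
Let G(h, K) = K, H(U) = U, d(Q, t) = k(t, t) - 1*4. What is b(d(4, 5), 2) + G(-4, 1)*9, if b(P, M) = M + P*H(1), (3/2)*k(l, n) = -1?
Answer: 19/3 ≈ 6.3333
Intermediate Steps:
k(l, n) = -⅔ (k(l, n) = (⅔)*(-1) = -⅔)
d(Q, t) = -14/3 (d(Q, t) = -⅔ - 1*4 = -⅔ - 4 = -14/3)
b(P, M) = M + P (b(P, M) = M + P*1 = M + P)
b(d(4, 5), 2) + G(-4, 1)*9 = (2 - 14/3) + 1*9 = -8/3 + 9 = 19/3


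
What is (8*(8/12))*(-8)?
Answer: -128/3 ≈ -42.667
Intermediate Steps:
(8*(8/12))*(-8) = (8*(8*(1/12)))*(-8) = (8*(2/3))*(-8) = (16/3)*(-8) = -128/3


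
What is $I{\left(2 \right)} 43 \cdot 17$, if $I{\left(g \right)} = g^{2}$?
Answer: $2924$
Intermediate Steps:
$I{\left(2 \right)} 43 \cdot 17 = 2^{2} \cdot 43 \cdot 17 = 4 \cdot 43 \cdot 17 = 172 \cdot 17 = 2924$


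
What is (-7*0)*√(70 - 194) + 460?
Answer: 460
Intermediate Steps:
(-7*0)*√(70 - 194) + 460 = 0*√(-124) + 460 = 0*(2*I*√31) + 460 = 0 + 460 = 460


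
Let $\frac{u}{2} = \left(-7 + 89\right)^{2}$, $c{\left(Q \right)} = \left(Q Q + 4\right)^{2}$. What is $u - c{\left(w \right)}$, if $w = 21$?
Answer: $-184577$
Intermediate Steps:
$c{\left(Q \right)} = \left(4 + Q^{2}\right)^{2}$ ($c{\left(Q \right)} = \left(Q^{2} + 4\right)^{2} = \left(4 + Q^{2}\right)^{2}$)
$u = 13448$ ($u = 2 \left(-7 + 89\right)^{2} = 2 \cdot 82^{2} = 2 \cdot 6724 = 13448$)
$u - c{\left(w \right)} = 13448 - \left(4 + 21^{2}\right)^{2} = 13448 - \left(4 + 441\right)^{2} = 13448 - 445^{2} = 13448 - 198025 = -184577$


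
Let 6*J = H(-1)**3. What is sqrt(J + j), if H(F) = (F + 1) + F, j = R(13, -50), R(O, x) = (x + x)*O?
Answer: I*sqrt(46806)/6 ≈ 36.058*I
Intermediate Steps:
R(O, x) = 2*O*x (R(O, x) = (2*x)*O = 2*O*x)
j = -1300 (j = 2*13*(-50) = -1300)
H(F) = 1 + 2*F (H(F) = (1 + F) + F = 1 + 2*F)
J = -1/6 (J = (1 + 2*(-1))**3/6 = (1 - 2)**3/6 = (1/6)*(-1)**3 = (1/6)*(-1) = -1/6 ≈ -0.16667)
sqrt(J + j) = sqrt(-1/6 - 1300) = sqrt(-7801/6) = I*sqrt(46806)/6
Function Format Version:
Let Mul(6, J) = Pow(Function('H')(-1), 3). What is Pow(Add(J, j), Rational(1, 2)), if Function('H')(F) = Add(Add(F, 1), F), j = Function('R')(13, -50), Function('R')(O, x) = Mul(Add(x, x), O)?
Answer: Mul(Rational(1, 6), I, Pow(46806, Rational(1, 2))) ≈ Mul(36.058, I)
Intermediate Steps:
Function('R')(O, x) = Mul(2, O, x) (Function('R')(O, x) = Mul(Mul(2, x), O) = Mul(2, O, x))
j = -1300 (j = Mul(2, 13, -50) = -1300)
Function('H')(F) = Add(1, Mul(2, F)) (Function('H')(F) = Add(Add(1, F), F) = Add(1, Mul(2, F)))
J = Rational(-1, 6) (J = Mul(Rational(1, 6), Pow(Add(1, Mul(2, -1)), 3)) = Mul(Rational(1, 6), Pow(Add(1, -2), 3)) = Mul(Rational(1, 6), Pow(-1, 3)) = Mul(Rational(1, 6), -1) = Rational(-1, 6) ≈ -0.16667)
Pow(Add(J, j), Rational(1, 2)) = Pow(Add(Rational(-1, 6), -1300), Rational(1, 2)) = Pow(Rational(-7801, 6), Rational(1, 2)) = Mul(Rational(1, 6), I, Pow(46806, Rational(1, 2)))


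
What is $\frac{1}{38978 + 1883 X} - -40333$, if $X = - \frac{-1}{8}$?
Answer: $\frac{12652744439}{313707} \approx 40333.0$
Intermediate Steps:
$X = \frac{1}{8}$ ($X = - \frac{-1}{8} = \left(-1\right) \left(- \frac{1}{8}\right) = \frac{1}{8} \approx 0.125$)
$\frac{1}{38978 + 1883 X} - -40333 = \frac{1}{38978 + 1883 \cdot \frac{1}{8}} - -40333 = \frac{1}{38978 + \frac{1883}{8}} + 40333 = \frac{1}{\frac{313707}{8}} + 40333 = \frac{8}{313707} + 40333 = \frac{12652744439}{313707}$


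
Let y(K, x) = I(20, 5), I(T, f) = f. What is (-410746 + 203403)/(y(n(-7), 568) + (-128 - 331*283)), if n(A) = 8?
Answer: 207343/93796 ≈ 2.2106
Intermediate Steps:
y(K, x) = 5
(-410746 + 203403)/(y(n(-7), 568) + (-128 - 331*283)) = (-410746 + 203403)/(5 + (-128 - 331*283)) = -207343/(5 + (-128 - 93673)) = -207343/(5 - 93801) = -207343/(-93796) = -207343*(-1/93796) = 207343/93796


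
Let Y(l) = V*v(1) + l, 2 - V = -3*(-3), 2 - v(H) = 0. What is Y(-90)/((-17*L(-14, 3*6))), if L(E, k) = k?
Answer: 52/153 ≈ 0.33987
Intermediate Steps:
v(H) = 2 (v(H) = 2 - 1*0 = 2 + 0 = 2)
V = -7 (V = 2 - (-3)*(-3) = 2 - 1*9 = 2 - 9 = -7)
Y(l) = -14 + l (Y(l) = -7*2 + l = -14 + l)
Y(-90)/((-17*L(-14, 3*6))) = (-14 - 90)/((-51*6)) = -104/((-17*18)) = -104/(-306) = -104*(-1/306) = 52/153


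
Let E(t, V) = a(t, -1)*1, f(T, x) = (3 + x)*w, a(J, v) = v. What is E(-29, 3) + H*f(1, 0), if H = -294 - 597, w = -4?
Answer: 10691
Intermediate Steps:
H = -891
f(T, x) = -12 - 4*x (f(T, x) = (3 + x)*(-4) = -12 - 4*x)
E(t, V) = -1 (E(t, V) = -1*1 = -1)
E(-29, 3) + H*f(1, 0) = -1 - 891*(-12 - 4*0) = -1 - 891*(-12 + 0) = -1 - 891*(-12) = -1 + 10692 = 10691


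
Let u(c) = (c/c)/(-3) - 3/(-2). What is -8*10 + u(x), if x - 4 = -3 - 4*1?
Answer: -473/6 ≈ -78.833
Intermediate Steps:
x = -3 (x = 4 + (-3 - 4*1) = 4 + (-3 - 4) = 4 - 7 = -3)
u(c) = 7/6 (u(c) = 1*(-⅓) - 3*(-½) = -⅓ + 3/2 = 7/6)
-8*10 + u(x) = -8*10 + 7/6 = -80 + 7/6 = -473/6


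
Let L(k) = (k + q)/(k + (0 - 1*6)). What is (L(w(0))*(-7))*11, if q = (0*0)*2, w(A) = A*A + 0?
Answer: 0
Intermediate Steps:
w(A) = A² (w(A) = A² + 0 = A²)
q = 0 (q = 0*2 = 0)
L(k) = k/(-6 + k) (L(k) = (k + 0)/(k + (0 - 1*6)) = k/(k + (0 - 6)) = k/(k - 6) = k/(-6 + k))
(L(w(0))*(-7))*11 = ((0²/(-6 + 0²))*(-7))*11 = ((0/(-6 + 0))*(-7))*11 = ((0/(-6))*(-7))*11 = ((0*(-⅙))*(-7))*11 = (0*(-7))*11 = 0*11 = 0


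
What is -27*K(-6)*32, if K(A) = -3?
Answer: 2592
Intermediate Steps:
-27*K(-6)*32 = -27*(-3)*32 = 81*32 = 2592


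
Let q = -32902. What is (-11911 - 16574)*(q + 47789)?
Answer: -424056195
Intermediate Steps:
(-11911 - 16574)*(q + 47789) = (-11911 - 16574)*(-32902 + 47789) = -28485*14887 = -424056195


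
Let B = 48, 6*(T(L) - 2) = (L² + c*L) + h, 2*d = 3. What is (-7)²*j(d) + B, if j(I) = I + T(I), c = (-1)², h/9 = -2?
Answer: 825/8 ≈ 103.13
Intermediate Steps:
h = -18 (h = 9*(-2) = -18)
c = 1
d = 3/2 (d = (½)*3 = 3/2 ≈ 1.5000)
T(L) = -1 + L/6 + L²/6 (T(L) = 2 + ((L² + 1*L) - 18)/6 = 2 + ((L² + L) - 18)/6 = 2 + ((L + L²) - 18)/6 = 2 + (-18 + L + L²)/6 = 2 + (-3 + L/6 + L²/6) = -1 + L/6 + L²/6)
j(I) = -1 + I²/6 + 7*I/6 (j(I) = I + (-1 + I/6 + I²/6) = -1 + I²/6 + 7*I/6)
(-7)²*j(d) + B = (-7)²*(-1 + (3/2)²/6 + (7/6)*(3/2)) + 48 = 49*(-1 + (⅙)*(9/4) + 7/4) + 48 = 49*(-1 + 3/8 + 7/4) + 48 = 49*(9/8) + 48 = 441/8 + 48 = 825/8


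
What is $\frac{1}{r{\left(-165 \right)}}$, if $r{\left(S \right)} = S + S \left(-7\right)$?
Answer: $\frac{1}{990} \approx 0.0010101$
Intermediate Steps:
$r{\left(S \right)} = - 6 S$ ($r{\left(S \right)} = S - 7 S = - 6 S$)
$\frac{1}{r{\left(-165 \right)}} = \frac{1}{\left(-6\right) \left(-165\right)} = \frac{1}{990}$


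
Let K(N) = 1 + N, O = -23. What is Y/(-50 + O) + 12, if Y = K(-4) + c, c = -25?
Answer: 904/73 ≈ 12.384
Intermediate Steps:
Y = -28 (Y = (1 - 4) - 25 = -3 - 25 = -28)
Y/(-50 + O) + 12 = -28/(-50 - 23) + 12 = -28/(-73) + 12 = -1/73*(-28) + 12 = 28/73 + 12 = 904/73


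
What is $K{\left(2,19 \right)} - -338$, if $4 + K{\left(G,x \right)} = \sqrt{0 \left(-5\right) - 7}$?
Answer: $334 + i \sqrt{7} \approx 334.0 + 2.6458 i$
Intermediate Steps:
$K{\left(G,x \right)} = -4 + i \sqrt{7}$ ($K{\left(G,x \right)} = -4 + \sqrt{0 \left(-5\right) - 7} = -4 + \sqrt{0 - 7} = -4 + \sqrt{-7} = -4 + i \sqrt{7}$)
$K{\left(2,19 \right)} - -338 = \left(-4 + i \sqrt{7}\right) - -338 = \left(-4 + i \sqrt{7}\right) + 338 = 334 + i \sqrt{7}$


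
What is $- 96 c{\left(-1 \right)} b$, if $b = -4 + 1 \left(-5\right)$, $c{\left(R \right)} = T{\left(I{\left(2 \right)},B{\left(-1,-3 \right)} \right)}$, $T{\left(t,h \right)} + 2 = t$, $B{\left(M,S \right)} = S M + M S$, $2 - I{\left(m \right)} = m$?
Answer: $-1728$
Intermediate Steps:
$I{\left(m \right)} = 2 - m$
$B{\left(M,S \right)} = 2 M S$ ($B{\left(M,S \right)} = M S + M S = 2 M S$)
$T{\left(t,h \right)} = -2 + t$
$c{\left(R \right)} = -2$ ($c{\left(R \right)} = -2 + \left(2 - 2\right) = -2 + 0 = -2$)
$b = -9$ ($b = -4 - 5 = -9$)
$- 96 c{\left(-1 \right)} b = \left(-96\right) \left(-2\right) \left(-9\right) = 192 \left(-9\right) = -1728$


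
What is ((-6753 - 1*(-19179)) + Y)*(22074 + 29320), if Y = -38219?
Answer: -1325605442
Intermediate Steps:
((-6753 - 1*(-19179)) + Y)*(22074 + 29320) = ((-6753 - 1*(-19179)) - 38219)*(22074 + 29320) = ((-6753 + 19179) - 38219)*51394 = (12426 - 38219)*51394 = -25793*51394 = -1325605442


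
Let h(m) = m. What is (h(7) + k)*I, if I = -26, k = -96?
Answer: 2314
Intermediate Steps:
(h(7) + k)*I = (7 - 96)*(-26) = -89*(-26) = 2314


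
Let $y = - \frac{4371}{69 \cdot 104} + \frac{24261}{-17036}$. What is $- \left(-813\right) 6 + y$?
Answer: $\frac{49674048143}{10187528} \approx 4876.0$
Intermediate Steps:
$y = - \frac{20713441}{10187528}$ ($y = - \frac{4371}{7176} + 24261 \left(- \frac{1}{17036}\right) = \left(-4371\right) \frac{1}{7176} - \frac{24261}{17036} = - \frac{1457}{2392} - \frac{24261}{17036} = - \frac{20713441}{10187528} \approx -2.0332$)
$- \left(-813\right) 6 + y = - \left(-813\right) 6 - \frac{20713441}{10187528} = \left(-1\right) \left(-4878\right) - \frac{20713441}{10187528} = 4878 - \frac{20713441}{10187528} = \frac{49674048143}{10187528}$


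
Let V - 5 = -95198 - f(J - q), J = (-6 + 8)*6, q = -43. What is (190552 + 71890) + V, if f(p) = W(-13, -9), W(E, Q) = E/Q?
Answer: 1505228/9 ≈ 1.6725e+5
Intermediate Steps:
J = 12 (J = 2*6 = 12)
f(p) = 13/9 (f(p) = -13/(-9) = -13*(-⅑) = 13/9)
V = -856750/9 (V = 5 + (-95198 - 1*13/9) = 5 + (-95198 - 13/9) = 5 - 856795/9 = -856750/9 ≈ -95195.)
(190552 + 71890) + V = (190552 + 71890) - 856750/9 = 262442 - 856750/9 = 1505228/9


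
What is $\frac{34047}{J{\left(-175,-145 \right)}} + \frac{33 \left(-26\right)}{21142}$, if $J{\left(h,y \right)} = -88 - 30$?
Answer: $- \frac{32723769}{113398} \approx -288.57$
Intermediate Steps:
$J{\left(h,y \right)} = -118$
$\frac{34047}{J{\left(-175,-145 \right)}} + \frac{33 \left(-26\right)}{21142} = \frac{34047}{-118} + \frac{33 \left(-26\right)}{21142} = 34047 \left(- \frac{1}{118}\right) - \frac{39}{961} = - \frac{34047}{118} - \frac{39}{961} = - \frac{32723769}{113398}$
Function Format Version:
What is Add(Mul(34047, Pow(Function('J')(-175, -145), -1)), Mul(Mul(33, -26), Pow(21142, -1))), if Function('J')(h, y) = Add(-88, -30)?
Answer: Rational(-32723769, 113398) ≈ -288.57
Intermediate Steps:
Function('J')(h, y) = -118
Add(Mul(34047, Pow(Function('J')(-175, -145), -1)), Mul(Mul(33, -26), Pow(21142, -1))) = Add(Mul(34047, Pow(-118, -1)), Mul(Mul(33, -26), Pow(21142, -1))) = Add(Mul(34047, Rational(-1, 118)), Mul(-858, Rational(1, 21142))) = Add(Rational(-34047, 118), Rational(-39, 961)) = Rational(-32723769, 113398)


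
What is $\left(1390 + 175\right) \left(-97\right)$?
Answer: $-151805$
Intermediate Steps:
$\left(1390 + 175\right) \left(-97\right) = 1565 \left(-97\right) = -151805$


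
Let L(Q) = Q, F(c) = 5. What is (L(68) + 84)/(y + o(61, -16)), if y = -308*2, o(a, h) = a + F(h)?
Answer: -76/275 ≈ -0.27636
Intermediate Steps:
o(a, h) = 5 + a (o(a, h) = a + 5 = 5 + a)
y = -616
(L(68) + 84)/(y + o(61, -16)) = (68 + 84)/(-616 + (5 + 61)) = 152/(-616 + 66) = 152/(-550) = 152*(-1/550) = -76/275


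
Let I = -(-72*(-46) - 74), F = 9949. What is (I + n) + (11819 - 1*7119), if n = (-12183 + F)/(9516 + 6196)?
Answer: 11484355/7856 ≈ 1461.9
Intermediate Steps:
n = -1117/7856 (n = (-12183 + 9949)/(9516 + 6196) = -2234/15712 = -2234*1/15712 = -1117/7856 ≈ -0.14218)
I = -3238 (I = -(3312 - 74) = -1*3238 = -3238)
(I + n) + (11819 - 1*7119) = (-3238 - 1117/7856) + (11819 - 1*7119) = -25438845/7856 + (11819 - 7119) = -25438845/7856 + 4700 = 11484355/7856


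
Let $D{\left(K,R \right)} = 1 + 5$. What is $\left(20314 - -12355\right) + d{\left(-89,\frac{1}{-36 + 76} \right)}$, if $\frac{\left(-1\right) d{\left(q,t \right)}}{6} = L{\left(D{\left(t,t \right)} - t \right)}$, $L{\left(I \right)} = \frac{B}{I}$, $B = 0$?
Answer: $32669$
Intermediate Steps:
$D{\left(K,R \right)} = 6$
$L{\left(I \right)} = 0$ ($L{\left(I \right)} = \frac{0}{I} = 0$)
$d{\left(q,t \right)} = 0$ ($d{\left(q,t \right)} = \left(-6\right) 0 = 0$)
$\left(20314 - -12355\right) + d{\left(-89,\frac{1}{-36 + 76} \right)} = \left(20314 - -12355\right) + 0 = \left(20314 + 12355\right) + 0 = 32669 + 0 = 32669$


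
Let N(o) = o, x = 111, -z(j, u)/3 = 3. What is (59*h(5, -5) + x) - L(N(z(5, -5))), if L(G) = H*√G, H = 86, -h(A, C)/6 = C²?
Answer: -8739 - 258*I ≈ -8739.0 - 258.0*I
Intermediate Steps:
z(j, u) = -9 (z(j, u) = -3*3 = -9)
h(A, C) = -6*C²
L(G) = 86*√G
(59*h(5, -5) + x) - L(N(z(5, -5))) = (59*(-6*(-5)²) + 111) - 86*√(-9) = (59*(-6*25) + 111) - 86*3*I = (59*(-150) + 111) - 258*I = (-8850 + 111) - 258*I = -8739 - 258*I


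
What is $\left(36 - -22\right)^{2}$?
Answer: $3364$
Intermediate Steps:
$\left(36 - -22\right)^{2} = \left(36 + 22\right)^{2} = 58^{2} = 3364$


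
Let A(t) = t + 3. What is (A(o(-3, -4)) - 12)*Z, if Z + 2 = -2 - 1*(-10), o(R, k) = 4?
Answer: -30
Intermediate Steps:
Z = 6 (Z = -2 + (-2 - 1*(-10)) = -2 + (-2 + 10) = -2 + 8 = 6)
A(t) = 3 + t
(A(o(-3, -4)) - 12)*Z = ((3 + 4) - 12)*6 = (7 - 12)*6 = -5*6 = -30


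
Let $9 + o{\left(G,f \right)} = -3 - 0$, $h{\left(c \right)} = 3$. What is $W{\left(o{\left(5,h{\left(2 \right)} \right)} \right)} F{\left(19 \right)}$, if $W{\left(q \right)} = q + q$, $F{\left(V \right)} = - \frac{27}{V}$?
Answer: $\frac{648}{19} \approx 34.105$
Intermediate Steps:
$o{\left(G,f \right)} = -12$ ($o{\left(G,f \right)} = -9 - 3 = -12$)
$W{\left(q \right)} = 2 q$
$W{\left(o{\left(5,h{\left(2 \right)} \right)} \right)} F{\left(19 \right)} = 2 \left(-12\right) \left(- \frac{27}{19}\right) = - 24 \left(\left(-27\right) \frac{1}{19}\right) = \left(-24\right) \left(- \frac{27}{19}\right) = \frac{648}{19}$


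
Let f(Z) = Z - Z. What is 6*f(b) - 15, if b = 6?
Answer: -15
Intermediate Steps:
f(Z) = 0
6*f(b) - 15 = 6*0 - 15 = 0 - 15 = -15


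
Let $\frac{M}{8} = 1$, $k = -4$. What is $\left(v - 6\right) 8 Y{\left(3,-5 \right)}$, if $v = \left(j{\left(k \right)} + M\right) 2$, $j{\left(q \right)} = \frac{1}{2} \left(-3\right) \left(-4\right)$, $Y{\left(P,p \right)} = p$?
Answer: $-880$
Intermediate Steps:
$j{\left(q \right)} = 6$ ($j{\left(q \right)} = \frac{1}{2} \left(-3\right) \left(-4\right) = \left(- \frac{3}{2}\right) \left(-4\right) = 6$)
$M = 8$ ($M = 8 \cdot 1 = 8$)
$v = 28$ ($v = \left(6 + 8\right) 2 = 14 \cdot 2 = 28$)
$\left(v - 6\right) 8 Y{\left(3,-5 \right)} = \left(28 - 6\right) 8 \left(-5\right) = 22 \cdot 8 \left(-5\right) = 176 \left(-5\right) = -880$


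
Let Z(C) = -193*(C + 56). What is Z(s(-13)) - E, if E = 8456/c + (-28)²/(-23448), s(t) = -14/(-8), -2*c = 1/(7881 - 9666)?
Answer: -354053846461/11724 ≈ -3.0199e+7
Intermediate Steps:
c = 1/3570 (c = -1/(2*(7881 - 9666)) = -½/(-1785) = -½*(-1/1785) = 1/3570 ≈ 0.00028011)
s(t) = 7/4 (s(t) = -14*(-⅛) = 7/4)
E = 88480793422/2931 (E = 8456/(1/3570) + (-28)²/(-23448) = 8456*3570 + 784*(-1/23448) = 30187920 - 98/2931 = 88480793422/2931 ≈ 3.0188e+7)
Z(C) = -10808 - 193*C (Z(C) = -193*(56 + C) = -10808 - 193*C)
Z(s(-13)) - E = (-10808 - 193*7/4) - 1*88480793422/2931 = (-10808 - 1351/4) - 88480793422/2931 = -44583/4 - 88480793422/2931 = -354053846461/11724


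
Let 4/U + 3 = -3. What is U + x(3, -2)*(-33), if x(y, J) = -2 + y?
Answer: -101/3 ≈ -33.667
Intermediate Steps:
U = -2/3 (U = 4/(-3 - 3) = 4/(-6) = 4*(-1/6) = -2/3 ≈ -0.66667)
U + x(3, -2)*(-33) = -2/3 + (-2 + 3)*(-33) = -2/3 + 1*(-33) = -2/3 - 33 = -101/3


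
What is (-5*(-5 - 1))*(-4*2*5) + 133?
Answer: -1067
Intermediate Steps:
(-5*(-5 - 1))*(-4*2*5) + 133 = (-5*(-6))*(-8*5) + 133 = 30*(-40) + 133 = -1200 + 133 = -1067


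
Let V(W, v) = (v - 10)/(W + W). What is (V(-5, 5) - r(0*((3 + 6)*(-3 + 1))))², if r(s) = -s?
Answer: ¼ ≈ 0.25000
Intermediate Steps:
V(W, v) = (-10 + v)/(2*W) (V(W, v) = (-10 + v)/((2*W)) = (-10 + v)*(1/(2*W)) = (-10 + v)/(2*W))
(V(-5, 5) - r(0*((3 + 6)*(-3 + 1))))² = ((½)*(-10 + 5)/(-5) - (-1)*0*((3 + 6)*(-3 + 1)))² = ((½)*(-⅕)*(-5) - (-1)*0*(9*(-2)))² = (½ - (-1)*0*(-18))² = (½ - (-1)*0)² = (½ - 1*0)² = (½ + 0)² = (½)² = ¼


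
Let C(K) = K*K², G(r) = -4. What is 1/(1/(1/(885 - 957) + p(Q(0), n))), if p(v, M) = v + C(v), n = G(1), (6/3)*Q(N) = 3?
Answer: 175/36 ≈ 4.8611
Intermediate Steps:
Q(N) = 3/2 (Q(N) = (½)*3 = 3/2)
C(K) = K³
n = -4
p(v, M) = v + v³
1/(1/(1/(885 - 957) + p(Q(0), n))) = 1/(1/(1/(885 - 957) + (3/2 + (3/2)³))) = 1/(1/(1/(-72) + (3/2 + 27/8))) = 1/(1/(-1/72 + 39/8)) = 1/(1/(175/36)) = 1/(36/175) = 175/36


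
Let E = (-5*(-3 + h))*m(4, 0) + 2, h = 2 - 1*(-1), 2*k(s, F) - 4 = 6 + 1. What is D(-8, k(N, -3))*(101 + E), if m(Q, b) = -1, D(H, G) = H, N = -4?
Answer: -824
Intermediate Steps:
k(s, F) = 11/2 (k(s, F) = 2 + (6 + 1)/2 = 2 + (½)*7 = 2 + 7/2 = 11/2)
h = 3 (h = 2 + 1 = 3)
E = 2 (E = -5*(-3 + 3)*(-1) + 2 = -5*0*(-1) + 2 = 0*(-1) + 2 = 0 + 2 = 2)
D(-8, k(N, -3))*(101 + E) = -8*(101 + 2) = -8*103 = -824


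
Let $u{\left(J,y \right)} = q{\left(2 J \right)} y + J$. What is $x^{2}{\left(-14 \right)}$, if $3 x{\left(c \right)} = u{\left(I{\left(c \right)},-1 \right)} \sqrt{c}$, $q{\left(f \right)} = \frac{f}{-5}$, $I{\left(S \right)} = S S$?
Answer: $- \frac{26353376}{225} \approx -1.1713 \cdot 10^{5}$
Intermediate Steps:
$I{\left(S \right)} = S^{2}$
$q{\left(f \right)} = - \frac{f}{5}$ ($q{\left(f \right)} = f \left(- \frac{1}{5}\right) = - \frac{f}{5}$)
$u{\left(J,y \right)} = J - \frac{2 J y}{5}$ ($u{\left(J,y \right)} = - \frac{2 J}{5} y + J = - \frac{2 J y}{5} + J = J - \frac{2 J y}{5}$)
$x{\left(c \right)} = \frac{7 c^{\frac{5}{2}}}{15}$ ($x{\left(c \right)} = \frac{\frac{c^{2} \left(5 - -2\right)}{5} \sqrt{c}}{3} = \frac{\frac{c^{2} \left(5 + 2\right)}{5} \sqrt{c}}{3} = \frac{\frac{1}{5} c^{2} \cdot 7 \sqrt{c}}{3} = \frac{\frac{7 c^{2}}{5} \sqrt{c}}{3} = \frac{\frac{7}{5} c^{\frac{5}{2}}}{3} = \frac{7 c^{\frac{5}{2}}}{15}$)
$x^{2}{\left(-14 \right)} = \left(\frac{7 \left(-14\right)^{\frac{5}{2}}}{15}\right)^{2} = \left(\frac{7 \cdot 196 i \sqrt{14}}{15}\right)^{2} = \left(\frac{1372 i \sqrt{14}}{15}\right)^{2} = - \frac{26353376}{225}$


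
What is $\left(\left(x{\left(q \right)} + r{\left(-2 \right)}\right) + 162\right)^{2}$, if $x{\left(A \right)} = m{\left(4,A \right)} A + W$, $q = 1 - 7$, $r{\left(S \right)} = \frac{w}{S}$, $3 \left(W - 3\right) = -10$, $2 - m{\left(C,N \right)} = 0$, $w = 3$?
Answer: $\frac{790321}{36} \approx 21953.0$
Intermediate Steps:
$m{\left(C,N \right)} = 2$ ($m{\left(C,N \right)} = 2 - 0 = 2 + 0 = 2$)
$W = - \frac{1}{3}$ ($W = 3 + \frac{1}{3} \left(-10\right) = 3 - \frac{10}{3} = - \frac{1}{3} \approx -0.33333$)
$r{\left(S \right)} = \frac{3}{S}$
$q = -6$ ($q = 1 - 7 = -6$)
$x{\left(A \right)} = - \frac{1}{3} + 2 A$ ($x{\left(A \right)} = 2 A - \frac{1}{3} = - \frac{1}{3} + 2 A$)
$\left(\left(x{\left(q \right)} + r{\left(-2 \right)}\right) + 162\right)^{2} = \left(\left(\left(- \frac{1}{3} + 2 \left(-6\right)\right) + \frac{3}{-2}\right) + 162\right)^{2} = \left(\left(\left(- \frac{1}{3} - 12\right) + 3 \left(- \frac{1}{2}\right)\right) + 162\right)^{2} = \left(\left(- \frac{37}{3} - \frac{3}{2}\right) + 162\right)^{2} = \left(- \frac{83}{6} + 162\right)^{2} = \left(\frac{889}{6}\right)^{2} = \frac{790321}{36}$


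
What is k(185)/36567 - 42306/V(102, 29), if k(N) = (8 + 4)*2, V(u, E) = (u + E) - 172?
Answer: 515668162/499749 ≈ 1031.9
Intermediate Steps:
V(u, E) = -172 + E + u (V(u, E) = (E + u) - 172 = -172 + E + u)
k(N) = 24 (k(N) = 12*2 = 24)
k(185)/36567 - 42306/V(102, 29) = 24/36567 - 42306/(-172 + 29 + 102) = 24*(1/36567) - 42306/(-41) = 8/12189 - 42306*(-1/41) = 8/12189 + 42306/41 = 515668162/499749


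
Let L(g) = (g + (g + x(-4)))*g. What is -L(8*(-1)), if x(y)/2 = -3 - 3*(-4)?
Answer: 16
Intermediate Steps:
x(y) = 18 (x(y) = 2*(-3 - 3*(-4)) = 2*(-3 + 12) = 2*9 = 18)
L(g) = g*(18 + 2*g) (L(g) = (g + (g + 18))*g = (g + (18 + g))*g = (18 + 2*g)*g = g*(18 + 2*g))
-L(8*(-1)) = -2*8*(-1)*(9 + 8*(-1)) = -2*(-8)*(9 - 8) = -2*(-8) = -1*(-16) = 16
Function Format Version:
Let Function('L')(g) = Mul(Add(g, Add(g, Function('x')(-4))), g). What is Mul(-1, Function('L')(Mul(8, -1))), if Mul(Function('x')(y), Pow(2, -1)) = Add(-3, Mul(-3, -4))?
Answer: 16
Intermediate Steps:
Function('x')(y) = 18 (Function('x')(y) = Mul(2, Add(-3, Mul(-3, -4))) = Mul(2, Add(-3, 12)) = Mul(2, 9) = 18)
Function('L')(g) = Mul(g, Add(18, Mul(2, g))) (Function('L')(g) = Mul(Add(g, Add(g, 18)), g) = Mul(Add(g, Add(18, g)), g) = Mul(Add(18, Mul(2, g)), g) = Mul(g, Add(18, Mul(2, g))))
Mul(-1, Function('L')(Mul(8, -1))) = Mul(-1, Mul(2, Mul(8, -1), Add(9, Mul(8, -1)))) = Mul(-1, Mul(2, -8, Add(9, -8))) = Mul(-1, Mul(2, -8, 1)) = Mul(-1, -16) = 16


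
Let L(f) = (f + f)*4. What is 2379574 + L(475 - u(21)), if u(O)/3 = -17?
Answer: 2383782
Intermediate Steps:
u(O) = -51 (u(O) = 3*(-17) = -51)
L(f) = 8*f (L(f) = (2*f)*4 = 8*f)
2379574 + L(475 - u(21)) = 2379574 + 8*(475 - 1*(-51)) = 2379574 + 8*(475 + 51) = 2379574 + 8*526 = 2379574 + 4208 = 2383782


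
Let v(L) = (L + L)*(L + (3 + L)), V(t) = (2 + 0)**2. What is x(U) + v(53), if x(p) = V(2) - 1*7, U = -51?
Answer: 11551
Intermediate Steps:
V(t) = 4 (V(t) = 2**2 = 4)
v(L) = 2*L*(3 + 2*L) (v(L) = (2*L)*(3 + 2*L) = 2*L*(3 + 2*L))
x(p) = -3 (x(p) = 4 - 1*7 = 4 - 7 = -3)
x(U) + v(53) = -3 + 2*53*(3 + 2*53) = -3 + 2*53*(3 + 106) = -3 + 2*53*109 = -3 + 11554 = 11551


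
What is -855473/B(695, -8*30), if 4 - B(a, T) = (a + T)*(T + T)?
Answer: -855473/218404 ≈ -3.9169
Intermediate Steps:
B(a, T) = 4 - 2*T*(T + a) (B(a, T) = 4 - (a + T)*(T + T) = 4 - (T + a)*2*T = 4 - 2*T*(T + a))
-855473/B(695, -8*30) = -855473/(4 - 2*(-8*30)² - 2*(-8*30)*695) = -855473/(4 - 2*(-240)² - 2*(-240)*695) = -855473/(4 - 2*57600 + 333600) = -855473/(4 - 115200 + 333600) = -855473/218404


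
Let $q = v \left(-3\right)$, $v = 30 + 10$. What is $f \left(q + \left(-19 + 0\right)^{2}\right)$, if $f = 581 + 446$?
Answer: $247507$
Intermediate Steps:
$v = 40$
$q = -120$ ($q = 40 \left(-3\right) = -120$)
$f = 1027$
$f \left(q + \left(-19 + 0\right)^{2}\right) = 1027 \left(-120 + \left(-19 + 0\right)^{2}\right) = 1027 \left(-120 + \left(-19\right)^{2}\right) = 1027 \left(-120 + 361\right) = 1027 \cdot 241 = 247507$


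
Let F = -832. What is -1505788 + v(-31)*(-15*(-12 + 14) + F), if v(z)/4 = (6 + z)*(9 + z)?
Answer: -3402188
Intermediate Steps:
v(z) = 4*(6 + z)*(9 + z) (v(z) = 4*((6 + z)*(9 + z)) = 4*(6 + z)*(9 + z))
-1505788 + v(-31)*(-15*(-12 + 14) + F) = -1505788 + (216 + 4*(-31)**2 + 60*(-31))*(-15*(-12 + 14) - 832) = -1505788 + (216 + 4*961 - 1860)*(-15*2 - 832) = -1505788 + (216 + 3844 - 1860)*(-30 - 832) = -1505788 + 2200*(-862) = -1505788 - 1896400 = -3402188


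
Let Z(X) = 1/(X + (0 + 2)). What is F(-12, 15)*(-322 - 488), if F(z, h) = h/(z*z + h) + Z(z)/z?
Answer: -17631/212 ≈ -83.165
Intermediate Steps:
Z(X) = 1/(2 + X) (Z(X) = 1/(X + 2) = 1/(2 + X))
F(z, h) = h/(h + z²) + 1/(z*(2 + z)) (F(z, h) = h/(z*z + h) + 1/((2 + z)*z) = h/(z² + h) + 1/(z*(2 + z)) = h/(h + z²) + 1/(z*(2 + z)))
F(-12, 15)*(-322 - 488) = ((15 + (-12)² + 15*(-12)*(2 - 12))/((-12)*(2 - 12)*(15 + (-12)²)))*(-322 - 488) = -1/12*(15 + 144 + 15*(-12)*(-10))/(-10*(15 + 144))*(-810) = -1/12*(-⅒)*(15 + 144 + 1800)/159*(-810) = -1/12*(-⅒)*1/159*1959*(-810) = (653/6360)*(-810) = -17631/212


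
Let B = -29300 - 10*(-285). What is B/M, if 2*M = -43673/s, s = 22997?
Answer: 1216541300/43673 ≈ 27856.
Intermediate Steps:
B = -26450 (B = -29300 + 2850 = -26450)
M = -43673/45994 (M = (-43673/22997)/2 = (-43673*1/22997)/2 = (½)*(-43673/22997) = -43673/45994 ≈ -0.94954)
B/M = -26450/(-43673/45994) = -26450*(-45994/43673) = 1216541300/43673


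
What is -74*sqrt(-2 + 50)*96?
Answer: -28416*sqrt(3) ≈ -49218.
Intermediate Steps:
-74*sqrt(-2 + 50)*96 = -296*sqrt(3)*96 = -28416*sqrt(3)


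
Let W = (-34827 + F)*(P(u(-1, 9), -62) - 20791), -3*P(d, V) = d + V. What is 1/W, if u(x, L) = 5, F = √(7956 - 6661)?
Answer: 11609/8398248621816 + √1295/25194745865448 ≈ 1.3837e-9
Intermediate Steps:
F = √1295 ≈ 35.986
P(d, V) = -V/3 - d/3 (P(d, V) = -(d + V)/3 = -(V + d)/3 = -V/3 - d/3)
W = 723426444 - 20772*√1295 (W = (-34827 + √1295)*((-⅓*(-62) - ⅓*5) - 20791) = (-34827 + √1295)*((62/3 - 5/3) - 20791) = (-34827 + √1295)*(19 - 20791) = (-34827 + √1295)*(-20772) = 723426444 - 20772*√1295 ≈ 7.2268e+8)
1/W = 1/(723426444 - 20772*√1295)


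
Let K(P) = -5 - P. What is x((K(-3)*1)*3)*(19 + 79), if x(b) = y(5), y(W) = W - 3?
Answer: 196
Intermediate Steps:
y(W) = -3 + W
x(b) = 2 (x(b) = -3 + 5 = 2)
x((K(-3)*1)*3)*(19 + 79) = 2*(19 + 79) = 2*98 = 196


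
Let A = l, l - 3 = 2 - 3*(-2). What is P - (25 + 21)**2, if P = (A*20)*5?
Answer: -1016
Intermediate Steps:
l = 11 (l = 3 + (2 - 3*(-2)) = 3 + (2 + 6) = 3 + 8 = 11)
A = 11
P = 1100 (P = (11*20)*5 = 220*5 = 1100)
P - (25 + 21)**2 = 1100 - (25 + 21)**2 = 1100 - 1*46**2 = 1100 - 1*2116 = 1100 - 2116 = -1016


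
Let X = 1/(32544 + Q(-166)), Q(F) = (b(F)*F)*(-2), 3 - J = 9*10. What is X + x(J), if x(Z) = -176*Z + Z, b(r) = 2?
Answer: 505591801/33208 ≈ 15225.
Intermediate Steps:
J = -87 (J = 3 - 9*10 = 3 - 1*90 = 3 - 90 = -87)
Q(F) = -4*F (Q(F) = (2*F)*(-2) = -4*F)
x(Z) = -175*Z
X = 1/33208 (X = 1/(32544 - 4*(-166)) = 1/(32544 + 664) = 1/33208 ≈ 3.0113e-5)
X + x(J) = 1/33208 - 175*(-87) = 1/33208 + 15225 = 505591801/33208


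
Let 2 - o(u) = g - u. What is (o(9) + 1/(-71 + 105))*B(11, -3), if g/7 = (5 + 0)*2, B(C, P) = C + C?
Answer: -22055/17 ≈ -1297.4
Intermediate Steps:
B(C, P) = 2*C
g = 70 (g = 7*((5 + 0)*2) = 7*(5*2) = 7*10 = 70)
o(u) = -68 + u (o(u) = 2 - (70 - u) = 2 + (-70 + u) = -68 + u)
(o(9) + 1/(-71 + 105))*B(11, -3) = ((-68 + 9) + 1/(-71 + 105))*(2*11) = (-59 + 1/34)*22 = -2005/34*22 = -22055/17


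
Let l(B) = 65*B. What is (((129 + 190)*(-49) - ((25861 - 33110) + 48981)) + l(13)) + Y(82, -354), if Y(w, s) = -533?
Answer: -57051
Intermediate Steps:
(((129 + 190)*(-49) - ((25861 - 33110) + 48981)) + l(13)) + Y(82, -354) = (((129 + 190)*(-49) - ((25861 - 33110) + 48981)) + 65*13) - 533 = ((319*(-49) - (-7249 + 48981)) + 845) - 533 = ((-15631 - 1*41732) + 845) - 533 = ((-15631 - 41732) + 845) - 533 = (-57363 + 845) - 533 = -56518 - 533 = -57051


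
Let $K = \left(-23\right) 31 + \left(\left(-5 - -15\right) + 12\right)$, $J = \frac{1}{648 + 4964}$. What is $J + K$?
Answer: $- \frac{3877891}{5612} \approx -691.0$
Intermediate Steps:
$J = \frac{1}{5612} \approx 0.00017819$
$K = -691$ ($K = -713 + \left(\left(-5 + 15\right) + 12\right) = -713 + \left(10 + 12\right) = -713 + 22 = -691$)
$J + K = \frac{1}{5612} - 691 = - \frac{3877891}{5612}$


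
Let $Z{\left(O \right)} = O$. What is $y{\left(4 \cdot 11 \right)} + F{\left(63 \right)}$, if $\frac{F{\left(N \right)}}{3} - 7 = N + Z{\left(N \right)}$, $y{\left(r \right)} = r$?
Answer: $443$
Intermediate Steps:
$F{\left(N \right)} = 21 + 6 N$ ($F{\left(N \right)} = 21 + 3 \left(N + N\right) = 21 + 3 \cdot 2 N = 21 + 6 N$)
$y{\left(4 \cdot 11 \right)} + F{\left(63 \right)} = 4 \cdot 11 + \left(21 + 6 \cdot 63\right) = 44 + \left(21 + 378\right) = 44 + 399 = 443$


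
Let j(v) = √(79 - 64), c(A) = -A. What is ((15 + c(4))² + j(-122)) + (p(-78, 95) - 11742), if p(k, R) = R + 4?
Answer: -11522 + √15 ≈ -11518.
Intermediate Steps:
p(k, R) = 4 + R
j(v) = √15
((15 + c(4))² + j(-122)) + (p(-78, 95) - 11742) = ((15 - 1*4)² + √15) + ((4 + 95) - 11742) = ((15 - 4)² + √15) + (99 - 11742) = (11² + √15) - 11643 = (121 + √15) - 11643 = -11522 + √15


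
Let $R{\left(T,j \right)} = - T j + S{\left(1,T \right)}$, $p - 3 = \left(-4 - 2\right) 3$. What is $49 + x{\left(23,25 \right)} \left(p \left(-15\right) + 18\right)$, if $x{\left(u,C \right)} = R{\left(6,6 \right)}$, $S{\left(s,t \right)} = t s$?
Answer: $-7241$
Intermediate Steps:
$p = -15$ ($p = 3 + \left(-4 - 2\right) 3 = 3 - 18 = -15$)
$S{\left(s,t \right)} = s t$
$R{\left(T,j \right)} = T - T j$ ($R{\left(T,j \right)} = - T j + 1 T = - T j + T = T - T j$)
$x{\left(u,C \right)} = -30$ ($x{\left(u,C \right)} = 6 \left(1 - 6\right) = 6 \left(-5\right) = -30$)
$49 + x{\left(23,25 \right)} \left(p \left(-15\right) + 18\right) = 49 - 30 \left(\left(-15\right) \left(-15\right) + 18\right) = 49 - 30 \left(225 + 18\right) = 49 - 7290 = -7241$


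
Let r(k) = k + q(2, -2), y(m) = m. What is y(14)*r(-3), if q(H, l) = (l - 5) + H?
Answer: -112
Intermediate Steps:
q(H, l) = -5 + H + l (q(H, l) = (-5 + l) + H = -5 + H + l)
r(k) = -5 + k (r(k) = k + (-5 + 2 - 2) = k - 5 = -5 + k)
y(14)*r(-3) = 14*(-5 - 3) = 14*(-8) = -112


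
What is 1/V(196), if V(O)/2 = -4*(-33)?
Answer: 1/264 ≈ 0.0037879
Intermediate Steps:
V(O) = 264 (V(O) = 2*(-4*(-33)) = 2*132 = 264)
1/V(196) = 1/264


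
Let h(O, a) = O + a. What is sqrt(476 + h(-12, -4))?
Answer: 2*sqrt(115) ≈ 21.448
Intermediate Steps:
sqrt(476 + h(-12, -4)) = sqrt(476 + (-12 - 4)) = sqrt(476 - 16) = sqrt(460) = 2*sqrt(115)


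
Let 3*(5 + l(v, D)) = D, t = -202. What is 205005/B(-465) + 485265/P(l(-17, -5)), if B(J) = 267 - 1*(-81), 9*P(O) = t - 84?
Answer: -22139675/1508 ≈ -14681.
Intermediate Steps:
l(v, D) = -5 + D/3
P(O) = -286/9 (P(O) = (-202 - 84)/9 = (1/9)*(-286) = -286/9)
B(J) = 348 (B(J) = 267 + 81 = 348)
205005/B(-465) + 485265/P(l(-17, -5)) = 205005/348 + 485265/(-286/9) = 205005*(1/348) + 485265*(-9/286) = 68335/116 - 397035/26 = -22139675/1508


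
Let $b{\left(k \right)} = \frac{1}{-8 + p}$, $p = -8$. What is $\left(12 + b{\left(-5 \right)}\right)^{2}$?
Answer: $\frac{36481}{256} \approx 142.5$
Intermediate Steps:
$b{\left(k \right)} = - \frac{1}{16}$ ($b{\left(k \right)} = \frac{1}{-8 - 8} = \frac{1}{-16} = - \frac{1}{16}$)
$\left(12 + b{\left(-5 \right)}\right)^{2} = \left(12 - \frac{1}{16}\right)^{2} = \left(\frac{191}{16}\right)^{2} = \frac{36481}{256}$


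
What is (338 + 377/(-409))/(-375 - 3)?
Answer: -6565/7362 ≈ -0.89174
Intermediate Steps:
(338 + 377/(-409))/(-375 - 3) = (338 + 377*(-1/409))/(-378) = (338 - 377/409)*(-1/378) = (137865/409)*(-1/378) = -6565/7362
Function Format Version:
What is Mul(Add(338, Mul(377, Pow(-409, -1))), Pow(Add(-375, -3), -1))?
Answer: Rational(-6565, 7362) ≈ -0.89174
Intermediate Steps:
Mul(Add(338, Mul(377, Pow(-409, -1))), Pow(Add(-375, -3), -1)) = Mul(Add(338, Mul(377, Rational(-1, 409))), Pow(-378, -1)) = Mul(Add(338, Rational(-377, 409)), Rational(-1, 378)) = Mul(Rational(137865, 409), Rational(-1, 378)) = Rational(-6565, 7362)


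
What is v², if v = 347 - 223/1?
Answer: 15376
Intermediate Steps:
v = 124 (v = 347 - 223*1 = 347 - 223 = 124)
v² = 124² = 15376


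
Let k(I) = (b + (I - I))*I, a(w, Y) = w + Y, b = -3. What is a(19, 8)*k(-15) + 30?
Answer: 1245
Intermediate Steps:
a(w, Y) = Y + w
k(I) = -3*I (k(I) = (-3 + (I - I))*I = (-3 + 0)*I = -3*I)
a(19, 8)*k(-15) + 30 = (8 + 19)*(-3*(-15)) + 30 = 27*45 + 30 = 1215 + 30 = 1245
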